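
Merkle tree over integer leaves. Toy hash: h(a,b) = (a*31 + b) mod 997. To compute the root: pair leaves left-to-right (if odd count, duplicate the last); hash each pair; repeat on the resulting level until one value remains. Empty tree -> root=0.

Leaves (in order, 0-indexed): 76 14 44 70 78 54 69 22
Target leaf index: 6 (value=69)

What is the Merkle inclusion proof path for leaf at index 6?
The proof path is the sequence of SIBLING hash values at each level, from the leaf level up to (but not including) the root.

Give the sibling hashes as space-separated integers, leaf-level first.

Answer: 22 478 129

Derivation:
L0 (leaves): [76, 14, 44, 70, 78, 54, 69, 22], target index=6
L1: h(76,14)=(76*31+14)%997=376 [pair 0] h(44,70)=(44*31+70)%997=437 [pair 1] h(78,54)=(78*31+54)%997=478 [pair 2] h(69,22)=(69*31+22)%997=167 [pair 3] -> [376, 437, 478, 167]
  Sibling for proof at L0: 22
L2: h(376,437)=(376*31+437)%997=129 [pair 0] h(478,167)=(478*31+167)%997=30 [pair 1] -> [129, 30]
  Sibling for proof at L1: 478
L3: h(129,30)=(129*31+30)%997=41 [pair 0] -> [41]
  Sibling for proof at L2: 129
Root: 41
Proof path (sibling hashes from leaf to root): [22, 478, 129]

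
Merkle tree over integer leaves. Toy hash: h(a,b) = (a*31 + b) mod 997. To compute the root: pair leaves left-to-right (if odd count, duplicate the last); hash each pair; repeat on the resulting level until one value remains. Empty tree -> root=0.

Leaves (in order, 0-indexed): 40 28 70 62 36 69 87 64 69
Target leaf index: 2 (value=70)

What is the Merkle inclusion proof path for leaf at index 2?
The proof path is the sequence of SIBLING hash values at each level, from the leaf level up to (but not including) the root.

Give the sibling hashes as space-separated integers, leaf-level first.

L0 (leaves): [40, 28, 70, 62, 36, 69, 87, 64, 69], target index=2
L1: h(40,28)=(40*31+28)%997=271 [pair 0] h(70,62)=(70*31+62)%997=238 [pair 1] h(36,69)=(36*31+69)%997=188 [pair 2] h(87,64)=(87*31+64)%997=767 [pair 3] h(69,69)=(69*31+69)%997=214 [pair 4] -> [271, 238, 188, 767, 214]
  Sibling for proof at L0: 62
L2: h(271,238)=(271*31+238)%997=663 [pair 0] h(188,767)=(188*31+767)%997=613 [pair 1] h(214,214)=(214*31+214)%997=866 [pair 2] -> [663, 613, 866]
  Sibling for proof at L1: 271
L3: h(663,613)=(663*31+613)%997=229 [pair 0] h(866,866)=(866*31+866)%997=793 [pair 1] -> [229, 793]
  Sibling for proof at L2: 613
L4: h(229,793)=(229*31+793)%997=913 [pair 0] -> [913]
  Sibling for proof at L3: 793
Root: 913
Proof path (sibling hashes from leaf to root): [62, 271, 613, 793]

Answer: 62 271 613 793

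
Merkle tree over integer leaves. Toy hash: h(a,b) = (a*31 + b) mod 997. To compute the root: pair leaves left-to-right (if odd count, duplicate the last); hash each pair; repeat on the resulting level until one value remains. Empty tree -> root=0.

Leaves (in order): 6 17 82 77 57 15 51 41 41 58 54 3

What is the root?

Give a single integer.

Answer: 450

Derivation:
L0: [6, 17, 82, 77, 57, 15, 51, 41, 41, 58, 54, 3]
L1: h(6,17)=(6*31+17)%997=203 h(82,77)=(82*31+77)%997=625 h(57,15)=(57*31+15)%997=785 h(51,41)=(51*31+41)%997=625 h(41,58)=(41*31+58)%997=332 h(54,3)=(54*31+3)%997=680 -> [203, 625, 785, 625, 332, 680]
L2: h(203,625)=(203*31+625)%997=936 h(785,625)=(785*31+625)%997=35 h(332,680)=(332*31+680)%997=5 -> [936, 35, 5]
L3: h(936,35)=(936*31+35)%997=138 h(5,5)=(5*31+5)%997=160 -> [138, 160]
L4: h(138,160)=(138*31+160)%997=450 -> [450]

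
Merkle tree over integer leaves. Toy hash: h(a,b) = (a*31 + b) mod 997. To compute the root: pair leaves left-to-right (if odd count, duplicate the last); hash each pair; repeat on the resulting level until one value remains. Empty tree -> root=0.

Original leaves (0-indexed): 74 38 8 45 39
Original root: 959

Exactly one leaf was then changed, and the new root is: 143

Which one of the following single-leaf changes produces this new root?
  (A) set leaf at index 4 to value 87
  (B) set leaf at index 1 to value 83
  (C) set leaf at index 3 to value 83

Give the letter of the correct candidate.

Original leaves: [74, 38, 8, 45, 39]
Target new root: 143
Try each candidate change and compute the resulting root:
Candidate A: set leaf[4] = 87 -> leaves = [74, 38, 8, 45, 87]
  L0: [74, 38, 8, 45, 87]
  L1: h(74,38)=(74*31+38)%997=338 h(8,45)=(8*31+45)%997=293 h(87,87)=(87*31+87)%997=790 -> [338, 293, 790]
  L2: h(338,293)=(338*31+293)%997=801 h(790,790)=(790*31+790)%997=355 -> [801, 355]
  L3: h(801,355)=(801*31+355)%997=261 -> [261]
  root = 261 != target 143
Candidate B: set leaf[1] = 83 -> leaves = [74, 83, 8, 45, 39]
  L0: [74, 83, 8, 45, 39]
  L1: h(74,83)=(74*31+83)%997=383 h(8,45)=(8*31+45)%997=293 h(39,39)=(39*31+39)%997=251 -> [383, 293, 251]
  L2: h(383,293)=(383*31+293)%997=202 h(251,251)=(251*31+251)%997=56 -> [202, 56]
  L3: h(202,56)=(202*31+56)%997=336 -> [336]
  root = 336 != target 143
Candidate C: set leaf[3] = 83 -> leaves = [74, 38, 8, 83, 39]
  L0: [74, 38, 8, 83, 39]
  L1: h(74,38)=(74*31+38)%997=338 h(8,83)=(8*31+83)%997=331 h(39,39)=(39*31+39)%997=251 -> [338, 331, 251]
  L2: h(338,331)=(338*31+331)%997=839 h(251,251)=(251*31+251)%997=56 -> [839, 56]
  L3: h(839,56)=(839*31+56)%997=143 -> [143]
  root = 143 == target 143  ** MATCH **
Candidate C produces the target root.

Answer: C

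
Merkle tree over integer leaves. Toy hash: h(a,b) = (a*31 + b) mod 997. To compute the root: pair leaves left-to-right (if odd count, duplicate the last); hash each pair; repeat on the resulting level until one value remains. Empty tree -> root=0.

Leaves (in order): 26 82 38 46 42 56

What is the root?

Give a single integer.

L0: [26, 82, 38, 46, 42, 56]
L1: h(26,82)=(26*31+82)%997=888 h(38,46)=(38*31+46)%997=227 h(42,56)=(42*31+56)%997=361 -> [888, 227, 361]
L2: h(888,227)=(888*31+227)%997=836 h(361,361)=(361*31+361)%997=585 -> [836, 585]
L3: h(836,585)=(836*31+585)%997=579 -> [579]

Answer: 579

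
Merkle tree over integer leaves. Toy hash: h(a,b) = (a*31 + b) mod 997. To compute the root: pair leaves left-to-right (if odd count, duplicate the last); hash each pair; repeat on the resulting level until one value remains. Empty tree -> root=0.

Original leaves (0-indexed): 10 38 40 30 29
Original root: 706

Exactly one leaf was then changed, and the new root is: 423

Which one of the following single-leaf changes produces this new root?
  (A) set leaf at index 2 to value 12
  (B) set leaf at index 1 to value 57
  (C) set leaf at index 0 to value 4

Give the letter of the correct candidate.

Answer: C

Derivation:
Original leaves: [10, 38, 40, 30, 29]
Target new root: 423
Try each candidate change and compute the resulting root:
Candidate A: set leaf[2] = 12 -> leaves = [10, 38, 12, 30, 29]
  L0: [10, 38, 12, 30, 29]
  L1: h(10,38)=(10*31+38)%997=348 h(12,30)=(12*31+30)%997=402 h(29,29)=(29*31+29)%997=928 -> [348, 402, 928]
  L2: h(348,402)=(348*31+402)%997=223 h(928,928)=(928*31+928)%997=783 -> [223, 783]
  L3: h(223,783)=(223*31+783)%997=717 -> [717]
  root = 717 != target 423
Candidate B: set leaf[1] = 57 -> leaves = [10, 57, 40, 30, 29]
  L0: [10, 57, 40, 30, 29]
  L1: h(10,57)=(10*31+57)%997=367 h(40,30)=(40*31+30)%997=273 h(29,29)=(29*31+29)%997=928 -> [367, 273, 928]
  L2: h(367,273)=(367*31+273)%997=683 h(928,928)=(928*31+928)%997=783 -> [683, 783]
  L3: h(683,783)=(683*31+783)%997=22 -> [22]
  root = 22 != target 423
Candidate C: set leaf[0] = 4 -> leaves = [4, 38, 40, 30, 29]
  L0: [4, 38, 40, 30, 29]
  L1: h(4,38)=(4*31+38)%997=162 h(40,30)=(40*31+30)%997=273 h(29,29)=(29*31+29)%997=928 -> [162, 273, 928]
  L2: h(162,273)=(162*31+273)%997=310 h(928,928)=(928*31+928)%997=783 -> [310, 783]
  L3: h(310,783)=(310*31+783)%997=423 -> [423]
  root = 423 == target 423  ** MATCH **
Candidate C produces the target root.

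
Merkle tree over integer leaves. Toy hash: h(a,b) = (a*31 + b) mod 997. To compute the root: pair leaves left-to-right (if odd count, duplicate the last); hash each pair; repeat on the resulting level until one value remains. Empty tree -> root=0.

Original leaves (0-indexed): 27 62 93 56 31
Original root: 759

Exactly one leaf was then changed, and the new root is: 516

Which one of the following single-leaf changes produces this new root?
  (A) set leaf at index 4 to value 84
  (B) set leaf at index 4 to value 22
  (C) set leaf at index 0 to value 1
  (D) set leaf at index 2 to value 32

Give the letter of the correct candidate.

Answer: B

Derivation:
Original leaves: [27, 62, 93, 56, 31]
Target new root: 516
Try each candidate change and compute the resulting root:
Candidate A: set leaf[4] = 84 -> leaves = [27, 62, 93, 56, 84]
  L0: [27, 62, 93, 56, 84]
  L1: h(27,62)=(27*31+62)%997=899 h(93,56)=(93*31+56)%997=945 h(84,84)=(84*31+84)%997=694 -> [899, 945, 694]
  L2: h(899,945)=(899*31+945)%997=898 h(694,694)=(694*31+694)%997=274 -> [898, 274]
  L3: h(898,274)=(898*31+274)%997=196 -> [196]
  root = 196 != target 516
Candidate B: set leaf[4] = 22 -> leaves = [27, 62, 93, 56, 22]
  L0: [27, 62, 93, 56, 22]
  L1: h(27,62)=(27*31+62)%997=899 h(93,56)=(93*31+56)%997=945 h(22,22)=(22*31+22)%997=704 -> [899, 945, 704]
  L2: h(899,945)=(899*31+945)%997=898 h(704,704)=(704*31+704)%997=594 -> [898, 594]
  L3: h(898,594)=(898*31+594)%997=516 -> [516]
  root = 516 == target 516  ** MATCH **
Candidate C: set leaf[0] = 1 -> leaves = [1, 62, 93, 56, 31]
  L0: [1, 62, 93, 56, 31]
  L1: h(1,62)=(1*31+62)%997=93 h(93,56)=(93*31+56)%997=945 h(31,31)=(31*31+31)%997=992 -> [93, 945, 992]
  L2: h(93,945)=(93*31+945)%997=837 h(992,992)=(992*31+992)%997=837 -> [837, 837]
  L3: h(837,837)=(837*31+837)%997=862 -> [862]
  root = 862 != target 516
Candidate D: set leaf[2] = 32 -> leaves = [27, 62, 32, 56, 31]
  L0: [27, 62, 32, 56, 31]
  L1: h(27,62)=(27*31+62)%997=899 h(32,56)=(32*31+56)%997=51 h(31,31)=(31*31+31)%997=992 -> [899, 51, 992]
  L2: h(899,51)=(899*31+51)%997=4 h(992,992)=(992*31+992)%997=837 -> [4, 837]
  L3: h(4,837)=(4*31+837)%997=961 -> [961]
  root = 961 != target 516
Candidate B produces the target root.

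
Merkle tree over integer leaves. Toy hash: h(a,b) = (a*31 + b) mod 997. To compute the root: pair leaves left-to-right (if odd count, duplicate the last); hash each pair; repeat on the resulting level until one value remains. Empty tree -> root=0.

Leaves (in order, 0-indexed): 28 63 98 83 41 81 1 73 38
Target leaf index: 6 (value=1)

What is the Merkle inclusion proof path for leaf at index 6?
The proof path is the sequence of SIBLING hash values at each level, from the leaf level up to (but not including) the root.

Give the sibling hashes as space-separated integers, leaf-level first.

Answer: 73 355 78 928

Derivation:
L0 (leaves): [28, 63, 98, 83, 41, 81, 1, 73, 38], target index=6
L1: h(28,63)=(28*31+63)%997=931 [pair 0] h(98,83)=(98*31+83)%997=130 [pair 1] h(41,81)=(41*31+81)%997=355 [pair 2] h(1,73)=(1*31+73)%997=104 [pair 3] h(38,38)=(38*31+38)%997=219 [pair 4] -> [931, 130, 355, 104, 219]
  Sibling for proof at L0: 73
L2: h(931,130)=(931*31+130)%997=78 [pair 0] h(355,104)=(355*31+104)%997=142 [pair 1] h(219,219)=(219*31+219)%997=29 [pair 2] -> [78, 142, 29]
  Sibling for proof at L1: 355
L3: h(78,142)=(78*31+142)%997=566 [pair 0] h(29,29)=(29*31+29)%997=928 [pair 1] -> [566, 928]
  Sibling for proof at L2: 78
L4: h(566,928)=(566*31+928)%997=528 [pair 0] -> [528]
  Sibling for proof at L3: 928
Root: 528
Proof path (sibling hashes from leaf to root): [73, 355, 78, 928]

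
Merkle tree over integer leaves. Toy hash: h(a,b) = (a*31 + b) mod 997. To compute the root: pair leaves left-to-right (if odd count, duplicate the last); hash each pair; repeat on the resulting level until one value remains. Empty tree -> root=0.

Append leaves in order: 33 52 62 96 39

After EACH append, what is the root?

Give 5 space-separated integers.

After append 33 (leaves=[33]):
  L0: [33]
  root=33
After append 52 (leaves=[33, 52]):
  L0: [33, 52]
  L1: h(33,52)=(33*31+52)%997=78 -> [78]
  root=78
After append 62 (leaves=[33, 52, 62]):
  L0: [33, 52, 62]
  L1: h(33,52)=(33*31+52)%997=78 h(62,62)=(62*31+62)%997=987 -> [78, 987]
  L2: h(78,987)=(78*31+987)%997=414 -> [414]
  root=414
After append 96 (leaves=[33, 52, 62, 96]):
  L0: [33, 52, 62, 96]
  L1: h(33,52)=(33*31+52)%997=78 h(62,96)=(62*31+96)%997=24 -> [78, 24]
  L2: h(78,24)=(78*31+24)%997=448 -> [448]
  root=448
After append 39 (leaves=[33, 52, 62, 96, 39]):
  L0: [33, 52, 62, 96, 39]
  L1: h(33,52)=(33*31+52)%997=78 h(62,96)=(62*31+96)%997=24 h(39,39)=(39*31+39)%997=251 -> [78, 24, 251]
  L2: h(78,24)=(78*31+24)%997=448 h(251,251)=(251*31+251)%997=56 -> [448, 56]
  L3: h(448,56)=(448*31+56)%997=983 -> [983]
  root=983

Answer: 33 78 414 448 983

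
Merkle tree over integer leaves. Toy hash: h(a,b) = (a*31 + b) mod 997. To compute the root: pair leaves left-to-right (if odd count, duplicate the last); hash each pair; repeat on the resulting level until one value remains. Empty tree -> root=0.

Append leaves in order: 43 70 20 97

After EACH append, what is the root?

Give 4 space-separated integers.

Answer: 43 406 265 342

Derivation:
After append 43 (leaves=[43]):
  L0: [43]
  root=43
After append 70 (leaves=[43, 70]):
  L0: [43, 70]
  L1: h(43,70)=(43*31+70)%997=406 -> [406]
  root=406
After append 20 (leaves=[43, 70, 20]):
  L0: [43, 70, 20]
  L1: h(43,70)=(43*31+70)%997=406 h(20,20)=(20*31+20)%997=640 -> [406, 640]
  L2: h(406,640)=(406*31+640)%997=265 -> [265]
  root=265
After append 97 (leaves=[43, 70, 20, 97]):
  L0: [43, 70, 20, 97]
  L1: h(43,70)=(43*31+70)%997=406 h(20,97)=(20*31+97)%997=717 -> [406, 717]
  L2: h(406,717)=(406*31+717)%997=342 -> [342]
  root=342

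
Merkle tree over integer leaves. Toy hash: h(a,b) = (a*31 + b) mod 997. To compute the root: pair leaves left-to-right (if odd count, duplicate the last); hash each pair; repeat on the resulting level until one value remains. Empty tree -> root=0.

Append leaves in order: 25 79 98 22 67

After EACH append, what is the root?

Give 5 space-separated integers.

Answer: 25 854 697 621 123

Derivation:
After append 25 (leaves=[25]):
  L0: [25]
  root=25
After append 79 (leaves=[25, 79]):
  L0: [25, 79]
  L1: h(25,79)=(25*31+79)%997=854 -> [854]
  root=854
After append 98 (leaves=[25, 79, 98]):
  L0: [25, 79, 98]
  L1: h(25,79)=(25*31+79)%997=854 h(98,98)=(98*31+98)%997=145 -> [854, 145]
  L2: h(854,145)=(854*31+145)%997=697 -> [697]
  root=697
After append 22 (leaves=[25, 79, 98, 22]):
  L0: [25, 79, 98, 22]
  L1: h(25,79)=(25*31+79)%997=854 h(98,22)=(98*31+22)%997=69 -> [854, 69]
  L2: h(854,69)=(854*31+69)%997=621 -> [621]
  root=621
After append 67 (leaves=[25, 79, 98, 22, 67]):
  L0: [25, 79, 98, 22, 67]
  L1: h(25,79)=(25*31+79)%997=854 h(98,22)=(98*31+22)%997=69 h(67,67)=(67*31+67)%997=150 -> [854, 69, 150]
  L2: h(854,69)=(854*31+69)%997=621 h(150,150)=(150*31+150)%997=812 -> [621, 812]
  L3: h(621,812)=(621*31+812)%997=123 -> [123]
  root=123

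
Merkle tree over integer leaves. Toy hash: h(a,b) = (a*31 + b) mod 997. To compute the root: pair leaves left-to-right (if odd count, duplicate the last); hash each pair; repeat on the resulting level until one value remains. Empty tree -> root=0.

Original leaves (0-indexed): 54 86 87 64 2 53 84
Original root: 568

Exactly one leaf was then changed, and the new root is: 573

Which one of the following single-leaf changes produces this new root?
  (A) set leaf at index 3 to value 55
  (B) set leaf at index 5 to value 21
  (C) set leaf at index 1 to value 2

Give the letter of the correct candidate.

Answer: B

Derivation:
Original leaves: [54, 86, 87, 64, 2, 53, 84]
Target new root: 573
Try each candidate change and compute the resulting root:
Candidate A: set leaf[3] = 55 -> leaves = [54, 86, 87, 55, 2, 53, 84]
  L0: [54, 86, 87, 55, 2, 53, 84]
  L1: h(54,86)=(54*31+86)%997=763 h(87,55)=(87*31+55)%997=758 h(2,53)=(2*31+53)%997=115 h(84,84)=(84*31+84)%997=694 -> [763, 758, 115, 694]
  L2: h(763,758)=(763*31+758)%997=483 h(115,694)=(115*31+694)%997=271 -> [483, 271]
  L3: h(483,271)=(483*31+271)%997=289 -> [289]
  root = 289 != target 573
Candidate B: set leaf[5] = 21 -> leaves = [54, 86, 87, 64, 2, 21, 84]
  L0: [54, 86, 87, 64, 2, 21, 84]
  L1: h(54,86)=(54*31+86)%997=763 h(87,64)=(87*31+64)%997=767 h(2,21)=(2*31+21)%997=83 h(84,84)=(84*31+84)%997=694 -> [763, 767, 83, 694]
  L2: h(763,767)=(763*31+767)%997=492 h(83,694)=(83*31+694)%997=276 -> [492, 276]
  L3: h(492,276)=(492*31+276)%997=573 -> [573]
  root = 573 == target 573  ** MATCH **
Candidate C: set leaf[1] = 2 -> leaves = [54, 2, 87, 64, 2, 53, 84]
  L0: [54, 2, 87, 64, 2, 53, 84]
  L1: h(54,2)=(54*31+2)%997=679 h(87,64)=(87*31+64)%997=767 h(2,53)=(2*31+53)%997=115 h(84,84)=(84*31+84)%997=694 -> [679, 767, 115, 694]
  L2: h(679,767)=(679*31+767)%997=879 h(115,694)=(115*31+694)%997=271 -> [879, 271]
  L3: h(879,271)=(879*31+271)%997=601 -> [601]
  root = 601 != target 573
Candidate B produces the target root.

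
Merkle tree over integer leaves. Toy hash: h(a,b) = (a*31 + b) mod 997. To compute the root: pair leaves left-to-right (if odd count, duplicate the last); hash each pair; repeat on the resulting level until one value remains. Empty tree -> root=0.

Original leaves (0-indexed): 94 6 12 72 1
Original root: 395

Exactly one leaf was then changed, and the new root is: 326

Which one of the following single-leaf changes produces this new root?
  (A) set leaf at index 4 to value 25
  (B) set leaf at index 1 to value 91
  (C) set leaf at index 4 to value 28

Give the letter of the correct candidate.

Answer: B

Derivation:
Original leaves: [94, 6, 12, 72, 1]
Target new root: 326
Try each candidate change and compute the resulting root:
Candidate A: set leaf[4] = 25 -> leaves = [94, 6, 12, 72, 25]
  L0: [94, 6, 12, 72, 25]
  L1: h(94,6)=(94*31+6)%997=926 h(12,72)=(12*31+72)%997=444 h(25,25)=(25*31+25)%997=800 -> [926, 444, 800]
  L2: h(926,444)=(926*31+444)%997=237 h(800,800)=(800*31+800)%997=675 -> [237, 675]
  L3: h(237,675)=(237*31+675)%997=46 -> [46]
  root = 46 != target 326
Candidate B: set leaf[1] = 91 -> leaves = [94, 91, 12, 72, 1]
  L0: [94, 91, 12, 72, 1]
  L1: h(94,91)=(94*31+91)%997=14 h(12,72)=(12*31+72)%997=444 h(1,1)=(1*31+1)%997=32 -> [14, 444, 32]
  L2: h(14,444)=(14*31+444)%997=878 h(32,32)=(32*31+32)%997=27 -> [878, 27]
  L3: h(878,27)=(878*31+27)%997=326 -> [326]
  root = 326 == target 326  ** MATCH **
Candidate C: set leaf[4] = 28 -> leaves = [94, 6, 12, 72, 28]
  L0: [94, 6, 12, 72, 28]
  L1: h(94,6)=(94*31+6)%997=926 h(12,72)=(12*31+72)%997=444 h(28,28)=(28*31+28)%997=896 -> [926, 444, 896]
  L2: h(926,444)=(926*31+444)%997=237 h(896,896)=(896*31+896)%997=756 -> [237, 756]
  L3: h(237,756)=(237*31+756)%997=127 -> [127]
  root = 127 != target 326
Candidate B produces the target root.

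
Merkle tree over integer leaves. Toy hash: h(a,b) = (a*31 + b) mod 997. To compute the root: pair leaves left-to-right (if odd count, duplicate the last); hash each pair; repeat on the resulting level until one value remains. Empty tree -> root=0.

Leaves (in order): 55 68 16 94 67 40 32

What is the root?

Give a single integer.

Answer: 176

Derivation:
L0: [55, 68, 16, 94, 67, 40, 32]
L1: h(55,68)=(55*31+68)%997=776 h(16,94)=(16*31+94)%997=590 h(67,40)=(67*31+40)%997=123 h(32,32)=(32*31+32)%997=27 -> [776, 590, 123, 27]
L2: h(776,590)=(776*31+590)%997=718 h(123,27)=(123*31+27)%997=849 -> [718, 849]
L3: h(718,849)=(718*31+849)%997=176 -> [176]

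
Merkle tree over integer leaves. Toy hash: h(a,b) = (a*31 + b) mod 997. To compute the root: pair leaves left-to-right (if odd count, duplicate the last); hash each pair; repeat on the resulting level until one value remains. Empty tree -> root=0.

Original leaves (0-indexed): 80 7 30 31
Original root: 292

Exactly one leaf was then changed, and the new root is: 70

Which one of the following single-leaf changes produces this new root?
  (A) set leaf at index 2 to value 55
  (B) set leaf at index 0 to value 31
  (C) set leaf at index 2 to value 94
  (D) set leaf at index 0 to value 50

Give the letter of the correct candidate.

Original leaves: [80, 7, 30, 31]
Target new root: 70
Try each candidate change and compute the resulting root:
Candidate A: set leaf[2] = 55 -> leaves = [80, 7, 55, 31]
  L0: [80, 7, 55, 31]
  L1: h(80,7)=(80*31+7)%997=493 h(55,31)=(55*31+31)%997=739 -> [493, 739]
  L2: h(493,739)=(493*31+739)%997=70 -> [70]
  root = 70 == target 70  ** MATCH **
Candidate B: set leaf[0] = 31 -> leaves = [31, 7, 30, 31]
  L0: [31, 7, 30, 31]
  L1: h(31,7)=(31*31+7)%997=968 h(30,31)=(30*31+31)%997=961 -> [968, 961]
  L2: h(968,961)=(968*31+961)%997=62 -> [62]
  root = 62 != target 70
Candidate C: set leaf[2] = 94 -> leaves = [80, 7, 94, 31]
  L0: [80, 7, 94, 31]
  L1: h(80,7)=(80*31+7)%997=493 h(94,31)=(94*31+31)%997=951 -> [493, 951]
  L2: h(493,951)=(493*31+951)%997=282 -> [282]
  root = 282 != target 70
Candidate D: set leaf[0] = 50 -> leaves = [50, 7, 30, 31]
  L0: [50, 7, 30, 31]
  L1: h(50,7)=(50*31+7)%997=560 h(30,31)=(30*31+31)%997=961 -> [560, 961]
  L2: h(560,961)=(560*31+961)%997=375 -> [375]
  root = 375 != target 70
Candidate A produces the target root.

Answer: A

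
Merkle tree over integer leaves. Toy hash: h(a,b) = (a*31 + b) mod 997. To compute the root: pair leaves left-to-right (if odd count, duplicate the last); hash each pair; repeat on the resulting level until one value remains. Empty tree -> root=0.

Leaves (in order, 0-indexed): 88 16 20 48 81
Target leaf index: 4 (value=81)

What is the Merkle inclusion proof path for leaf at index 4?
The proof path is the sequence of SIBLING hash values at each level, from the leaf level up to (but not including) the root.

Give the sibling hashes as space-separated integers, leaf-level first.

Answer: 81 598 987

Derivation:
L0 (leaves): [88, 16, 20, 48, 81], target index=4
L1: h(88,16)=(88*31+16)%997=750 [pair 0] h(20,48)=(20*31+48)%997=668 [pair 1] h(81,81)=(81*31+81)%997=598 [pair 2] -> [750, 668, 598]
  Sibling for proof at L0: 81
L2: h(750,668)=(750*31+668)%997=987 [pair 0] h(598,598)=(598*31+598)%997=193 [pair 1] -> [987, 193]
  Sibling for proof at L1: 598
L3: h(987,193)=(987*31+193)%997=880 [pair 0] -> [880]
  Sibling for proof at L2: 987
Root: 880
Proof path (sibling hashes from leaf to root): [81, 598, 987]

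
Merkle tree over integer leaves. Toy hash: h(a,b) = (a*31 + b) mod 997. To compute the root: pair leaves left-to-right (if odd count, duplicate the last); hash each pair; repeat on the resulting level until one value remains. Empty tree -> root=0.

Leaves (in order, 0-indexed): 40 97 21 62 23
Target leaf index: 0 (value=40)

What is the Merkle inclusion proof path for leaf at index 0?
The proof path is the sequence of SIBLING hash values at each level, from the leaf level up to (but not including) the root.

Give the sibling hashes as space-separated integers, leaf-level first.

L0 (leaves): [40, 97, 21, 62, 23], target index=0
L1: h(40,97)=(40*31+97)%997=340 [pair 0] h(21,62)=(21*31+62)%997=713 [pair 1] h(23,23)=(23*31+23)%997=736 [pair 2] -> [340, 713, 736]
  Sibling for proof at L0: 97
L2: h(340,713)=(340*31+713)%997=286 [pair 0] h(736,736)=(736*31+736)%997=621 [pair 1] -> [286, 621]
  Sibling for proof at L1: 713
L3: h(286,621)=(286*31+621)%997=514 [pair 0] -> [514]
  Sibling for proof at L2: 621
Root: 514
Proof path (sibling hashes from leaf to root): [97, 713, 621]

Answer: 97 713 621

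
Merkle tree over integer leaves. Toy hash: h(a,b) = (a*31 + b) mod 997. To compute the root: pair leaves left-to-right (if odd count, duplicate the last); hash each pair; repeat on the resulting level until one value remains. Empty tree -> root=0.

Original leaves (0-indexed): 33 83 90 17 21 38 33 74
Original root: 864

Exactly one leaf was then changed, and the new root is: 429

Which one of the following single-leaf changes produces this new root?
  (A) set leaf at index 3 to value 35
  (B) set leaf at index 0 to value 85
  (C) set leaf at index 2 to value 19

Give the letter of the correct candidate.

Original leaves: [33, 83, 90, 17, 21, 38, 33, 74]
Target new root: 429
Try each candidate change and compute the resulting root:
Candidate A: set leaf[3] = 35 -> leaves = [33, 83, 90, 35, 21, 38, 33, 74]
  L0: [33, 83, 90, 35, 21, 38, 33, 74]
  L1: h(33,83)=(33*31+83)%997=109 h(90,35)=(90*31+35)%997=831 h(21,38)=(21*31+38)%997=689 h(33,74)=(33*31+74)%997=100 -> [109, 831, 689, 100]
  L2: h(109,831)=(109*31+831)%997=222 h(689,100)=(689*31+100)%997=522 -> [222, 522]
  L3: h(222,522)=(222*31+522)%997=425 -> [425]
  root = 425 != target 429
Candidate B: set leaf[0] = 85 -> leaves = [85, 83, 90, 17, 21, 38, 33, 74]
  L0: [85, 83, 90, 17, 21, 38, 33, 74]
  L1: h(85,83)=(85*31+83)%997=724 h(90,17)=(90*31+17)%997=813 h(21,38)=(21*31+38)%997=689 h(33,74)=(33*31+74)%997=100 -> [724, 813, 689, 100]
  L2: h(724,813)=(724*31+813)%997=326 h(689,100)=(689*31+100)%997=522 -> [326, 522]
  L3: h(326,522)=(326*31+522)%997=658 -> [658]
  root = 658 != target 429
Candidate C: set leaf[2] = 19 -> leaves = [33, 83, 19, 17, 21, 38, 33, 74]
  L0: [33, 83, 19, 17, 21, 38, 33, 74]
  L1: h(33,83)=(33*31+83)%997=109 h(19,17)=(19*31+17)%997=606 h(21,38)=(21*31+38)%997=689 h(33,74)=(33*31+74)%997=100 -> [109, 606, 689, 100]
  L2: h(109,606)=(109*31+606)%997=994 h(689,100)=(689*31+100)%997=522 -> [994, 522]
  L3: h(994,522)=(994*31+522)%997=429 -> [429]
  root = 429 == target 429  ** MATCH **
Candidate C produces the target root.

Answer: C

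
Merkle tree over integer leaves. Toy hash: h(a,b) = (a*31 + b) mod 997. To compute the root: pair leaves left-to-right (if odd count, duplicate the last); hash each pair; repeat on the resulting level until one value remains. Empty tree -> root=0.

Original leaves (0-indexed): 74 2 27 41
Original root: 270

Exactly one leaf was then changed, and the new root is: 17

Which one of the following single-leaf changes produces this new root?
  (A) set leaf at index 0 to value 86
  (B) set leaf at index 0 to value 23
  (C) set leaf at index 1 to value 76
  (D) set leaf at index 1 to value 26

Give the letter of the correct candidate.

Original leaves: [74, 2, 27, 41]
Target new root: 17
Try each candidate change and compute the resulting root:
Candidate A: set leaf[0] = 86 -> leaves = [86, 2, 27, 41]
  L0: [86, 2, 27, 41]
  L1: h(86,2)=(86*31+2)%997=674 h(27,41)=(27*31+41)%997=878 -> [674, 878]
  L2: h(674,878)=(674*31+878)%997=835 -> [835]
  root = 835 != target 17
Candidate B: set leaf[0] = 23 -> leaves = [23, 2, 27, 41]
  L0: [23, 2, 27, 41]
  L1: h(23,2)=(23*31+2)%997=715 h(27,41)=(27*31+41)%997=878 -> [715, 878]
  L2: h(715,878)=(715*31+878)%997=112 -> [112]
  root = 112 != target 17
Candidate C: set leaf[1] = 76 -> leaves = [74, 76, 27, 41]
  L0: [74, 76, 27, 41]
  L1: h(74,76)=(74*31+76)%997=376 h(27,41)=(27*31+41)%997=878 -> [376, 878]
  L2: h(376,878)=(376*31+878)%997=570 -> [570]
  root = 570 != target 17
Candidate D: set leaf[1] = 26 -> leaves = [74, 26, 27, 41]
  L0: [74, 26, 27, 41]
  L1: h(74,26)=(74*31+26)%997=326 h(27,41)=(27*31+41)%997=878 -> [326, 878]
  L2: h(326,878)=(326*31+878)%997=17 -> [17]
  root = 17 == target 17  ** MATCH **
Candidate D produces the target root.

Answer: D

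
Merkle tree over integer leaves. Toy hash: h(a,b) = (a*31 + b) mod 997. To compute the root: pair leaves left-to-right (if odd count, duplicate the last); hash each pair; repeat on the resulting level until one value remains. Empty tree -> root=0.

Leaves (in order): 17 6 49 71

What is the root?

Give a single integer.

L0: [17, 6, 49, 71]
L1: h(17,6)=(17*31+6)%997=533 h(49,71)=(49*31+71)%997=593 -> [533, 593]
L2: h(533,593)=(533*31+593)%997=167 -> [167]

Answer: 167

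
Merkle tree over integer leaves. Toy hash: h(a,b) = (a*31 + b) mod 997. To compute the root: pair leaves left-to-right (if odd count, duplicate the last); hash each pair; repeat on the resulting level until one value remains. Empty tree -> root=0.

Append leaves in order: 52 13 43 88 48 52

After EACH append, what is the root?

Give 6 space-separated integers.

After append 52 (leaves=[52]):
  L0: [52]
  root=52
After append 13 (leaves=[52, 13]):
  L0: [52, 13]
  L1: h(52,13)=(52*31+13)%997=628 -> [628]
  root=628
After append 43 (leaves=[52, 13, 43]):
  L0: [52, 13, 43]
  L1: h(52,13)=(52*31+13)%997=628 h(43,43)=(43*31+43)%997=379 -> [628, 379]
  L2: h(628,379)=(628*31+379)%997=904 -> [904]
  root=904
After append 88 (leaves=[52, 13, 43, 88]):
  L0: [52, 13, 43, 88]
  L1: h(52,13)=(52*31+13)%997=628 h(43,88)=(43*31+88)%997=424 -> [628, 424]
  L2: h(628,424)=(628*31+424)%997=949 -> [949]
  root=949
After append 48 (leaves=[52, 13, 43, 88, 48]):
  L0: [52, 13, 43, 88, 48]
  L1: h(52,13)=(52*31+13)%997=628 h(43,88)=(43*31+88)%997=424 h(48,48)=(48*31+48)%997=539 -> [628, 424, 539]
  L2: h(628,424)=(628*31+424)%997=949 h(539,539)=(539*31+539)%997=299 -> [949, 299]
  L3: h(949,299)=(949*31+299)%997=805 -> [805]
  root=805
After append 52 (leaves=[52, 13, 43, 88, 48, 52]):
  L0: [52, 13, 43, 88, 48, 52]
  L1: h(52,13)=(52*31+13)%997=628 h(43,88)=(43*31+88)%997=424 h(48,52)=(48*31+52)%997=543 -> [628, 424, 543]
  L2: h(628,424)=(628*31+424)%997=949 h(543,543)=(543*31+543)%997=427 -> [949, 427]
  L3: h(949,427)=(949*31+427)%997=933 -> [933]
  root=933

Answer: 52 628 904 949 805 933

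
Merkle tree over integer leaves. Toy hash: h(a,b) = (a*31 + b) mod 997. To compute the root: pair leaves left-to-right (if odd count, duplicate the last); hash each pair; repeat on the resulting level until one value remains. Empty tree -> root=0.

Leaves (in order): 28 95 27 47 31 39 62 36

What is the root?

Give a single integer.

Answer: 769

Derivation:
L0: [28, 95, 27, 47, 31, 39, 62, 36]
L1: h(28,95)=(28*31+95)%997=963 h(27,47)=(27*31+47)%997=884 h(31,39)=(31*31+39)%997=3 h(62,36)=(62*31+36)%997=961 -> [963, 884, 3, 961]
L2: h(963,884)=(963*31+884)%997=827 h(3,961)=(3*31+961)%997=57 -> [827, 57]
L3: h(827,57)=(827*31+57)%997=769 -> [769]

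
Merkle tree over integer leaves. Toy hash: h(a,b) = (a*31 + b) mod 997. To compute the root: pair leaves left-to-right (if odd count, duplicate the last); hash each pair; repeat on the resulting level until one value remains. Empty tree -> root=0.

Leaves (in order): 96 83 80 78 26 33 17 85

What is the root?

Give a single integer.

L0: [96, 83, 80, 78, 26, 33, 17, 85]
L1: h(96,83)=(96*31+83)%997=68 h(80,78)=(80*31+78)%997=564 h(26,33)=(26*31+33)%997=839 h(17,85)=(17*31+85)%997=612 -> [68, 564, 839, 612]
L2: h(68,564)=(68*31+564)%997=678 h(839,612)=(839*31+612)%997=699 -> [678, 699]
L3: h(678,699)=(678*31+699)%997=780 -> [780]

Answer: 780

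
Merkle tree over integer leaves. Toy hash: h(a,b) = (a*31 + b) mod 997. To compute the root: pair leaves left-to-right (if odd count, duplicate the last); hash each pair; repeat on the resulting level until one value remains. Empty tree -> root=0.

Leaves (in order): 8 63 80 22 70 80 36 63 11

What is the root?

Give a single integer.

L0: [8, 63, 80, 22, 70, 80, 36, 63, 11]
L1: h(8,63)=(8*31+63)%997=311 h(80,22)=(80*31+22)%997=508 h(70,80)=(70*31+80)%997=256 h(36,63)=(36*31+63)%997=182 h(11,11)=(11*31+11)%997=352 -> [311, 508, 256, 182, 352]
L2: h(311,508)=(311*31+508)%997=179 h(256,182)=(256*31+182)%997=142 h(352,352)=(352*31+352)%997=297 -> [179, 142, 297]
L3: h(179,142)=(179*31+142)%997=706 h(297,297)=(297*31+297)%997=531 -> [706, 531]
L4: h(706,531)=(706*31+531)%997=483 -> [483]

Answer: 483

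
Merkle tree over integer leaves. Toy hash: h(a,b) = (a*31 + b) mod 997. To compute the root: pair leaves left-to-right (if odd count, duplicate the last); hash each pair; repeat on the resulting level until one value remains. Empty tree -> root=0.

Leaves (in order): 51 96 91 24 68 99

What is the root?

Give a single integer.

Answer: 741

Derivation:
L0: [51, 96, 91, 24, 68, 99]
L1: h(51,96)=(51*31+96)%997=680 h(91,24)=(91*31+24)%997=851 h(68,99)=(68*31+99)%997=213 -> [680, 851, 213]
L2: h(680,851)=(680*31+851)%997=994 h(213,213)=(213*31+213)%997=834 -> [994, 834]
L3: h(994,834)=(994*31+834)%997=741 -> [741]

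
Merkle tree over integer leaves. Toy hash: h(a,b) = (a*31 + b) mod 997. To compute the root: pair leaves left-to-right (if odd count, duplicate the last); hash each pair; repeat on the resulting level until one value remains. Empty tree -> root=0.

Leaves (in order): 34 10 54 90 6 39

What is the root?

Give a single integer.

L0: [34, 10, 54, 90, 6, 39]
L1: h(34,10)=(34*31+10)%997=67 h(54,90)=(54*31+90)%997=767 h(6,39)=(6*31+39)%997=225 -> [67, 767, 225]
L2: h(67,767)=(67*31+767)%997=850 h(225,225)=(225*31+225)%997=221 -> [850, 221]
L3: h(850,221)=(850*31+221)%997=649 -> [649]

Answer: 649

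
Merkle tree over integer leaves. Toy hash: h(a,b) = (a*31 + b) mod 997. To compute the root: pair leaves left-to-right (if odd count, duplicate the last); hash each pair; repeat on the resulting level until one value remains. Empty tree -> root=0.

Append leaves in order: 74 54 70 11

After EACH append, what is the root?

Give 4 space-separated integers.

After append 74 (leaves=[74]):
  L0: [74]
  root=74
After append 54 (leaves=[74, 54]):
  L0: [74, 54]
  L1: h(74,54)=(74*31+54)%997=354 -> [354]
  root=354
After append 70 (leaves=[74, 54, 70]):
  L0: [74, 54, 70]
  L1: h(74,54)=(74*31+54)%997=354 h(70,70)=(70*31+70)%997=246 -> [354, 246]
  L2: h(354,246)=(354*31+246)%997=253 -> [253]
  root=253
After append 11 (leaves=[74, 54, 70, 11]):
  L0: [74, 54, 70, 11]
  L1: h(74,54)=(74*31+54)%997=354 h(70,11)=(70*31+11)%997=187 -> [354, 187]
  L2: h(354,187)=(354*31+187)%997=194 -> [194]
  root=194

Answer: 74 354 253 194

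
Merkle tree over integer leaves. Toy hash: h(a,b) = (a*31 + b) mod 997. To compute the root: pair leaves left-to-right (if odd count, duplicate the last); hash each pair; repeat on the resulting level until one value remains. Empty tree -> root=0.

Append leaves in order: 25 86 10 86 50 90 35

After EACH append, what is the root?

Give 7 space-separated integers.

Answer: 25 861 92 168 576 859 339

Derivation:
After append 25 (leaves=[25]):
  L0: [25]
  root=25
After append 86 (leaves=[25, 86]):
  L0: [25, 86]
  L1: h(25,86)=(25*31+86)%997=861 -> [861]
  root=861
After append 10 (leaves=[25, 86, 10]):
  L0: [25, 86, 10]
  L1: h(25,86)=(25*31+86)%997=861 h(10,10)=(10*31+10)%997=320 -> [861, 320]
  L2: h(861,320)=(861*31+320)%997=92 -> [92]
  root=92
After append 86 (leaves=[25, 86, 10, 86]):
  L0: [25, 86, 10, 86]
  L1: h(25,86)=(25*31+86)%997=861 h(10,86)=(10*31+86)%997=396 -> [861, 396]
  L2: h(861,396)=(861*31+396)%997=168 -> [168]
  root=168
After append 50 (leaves=[25, 86, 10, 86, 50]):
  L0: [25, 86, 10, 86, 50]
  L1: h(25,86)=(25*31+86)%997=861 h(10,86)=(10*31+86)%997=396 h(50,50)=(50*31+50)%997=603 -> [861, 396, 603]
  L2: h(861,396)=(861*31+396)%997=168 h(603,603)=(603*31+603)%997=353 -> [168, 353]
  L3: h(168,353)=(168*31+353)%997=576 -> [576]
  root=576
After append 90 (leaves=[25, 86, 10, 86, 50, 90]):
  L0: [25, 86, 10, 86, 50, 90]
  L1: h(25,86)=(25*31+86)%997=861 h(10,86)=(10*31+86)%997=396 h(50,90)=(50*31+90)%997=643 -> [861, 396, 643]
  L2: h(861,396)=(861*31+396)%997=168 h(643,643)=(643*31+643)%997=636 -> [168, 636]
  L3: h(168,636)=(168*31+636)%997=859 -> [859]
  root=859
After append 35 (leaves=[25, 86, 10, 86, 50, 90, 35]):
  L0: [25, 86, 10, 86, 50, 90, 35]
  L1: h(25,86)=(25*31+86)%997=861 h(10,86)=(10*31+86)%997=396 h(50,90)=(50*31+90)%997=643 h(35,35)=(35*31+35)%997=123 -> [861, 396, 643, 123]
  L2: h(861,396)=(861*31+396)%997=168 h(643,123)=(643*31+123)%997=116 -> [168, 116]
  L3: h(168,116)=(168*31+116)%997=339 -> [339]
  root=339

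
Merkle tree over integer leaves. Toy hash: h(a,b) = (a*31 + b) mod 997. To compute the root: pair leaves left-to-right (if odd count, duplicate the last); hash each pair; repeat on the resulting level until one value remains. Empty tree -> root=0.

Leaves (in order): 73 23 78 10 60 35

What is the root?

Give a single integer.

L0: [73, 23, 78, 10, 60, 35]
L1: h(73,23)=(73*31+23)%997=292 h(78,10)=(78*31+10)%997=434 h(60,35)=(60*31+35)%997=898 -> [292, 434, 898]
L2: h(292,434)=(292*31+434)%997=513 h(898,898)=(898*31+898)%997=820 -> [513, 820]
L3: h(513,820)=(513*31+820)%997=771 -> [771]

Answer: 771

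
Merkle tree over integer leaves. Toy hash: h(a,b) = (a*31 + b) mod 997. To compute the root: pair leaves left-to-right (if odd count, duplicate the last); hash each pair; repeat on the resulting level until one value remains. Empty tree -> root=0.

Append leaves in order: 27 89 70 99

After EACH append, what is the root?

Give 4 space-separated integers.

After append 27 (leaves=[27]):
  L0: [27]
  root=27
After append 89 (leaves=[27, 89]):
  L0: [27, 89]
  L1: h(27,89)=(27*31+89)%997=926 -> [926]
  root=926
After append 70 (leaves=[27, 89, 70]):
  L0: [27, 89, 70]
  L1: h(27,89)=(27*31+89)%997=926 h(70,70)=(70*31+70)%997=246 -> [926, 246]
  L2: h(926,246)=(926*31+246)%997=39 -> [39]
  root=39
After append 99 (leaves=[27, 89, 70, 99]):
  L0: [27, 89, 70, 99]
  L1: h(27,89)=(27*31+89)%997=926 h(70,99)=(70*31+99)%997=275 -> [926, 275]
  L2: h(926,275)=(926*31+275)%997=68 -> [68]
  root=68

Answer: 27 926 39 68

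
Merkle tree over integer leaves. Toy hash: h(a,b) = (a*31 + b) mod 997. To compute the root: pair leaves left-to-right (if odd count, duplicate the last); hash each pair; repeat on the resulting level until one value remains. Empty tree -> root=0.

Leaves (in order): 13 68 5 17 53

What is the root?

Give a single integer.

L0: [13, 68, 5, 17, 53]
L1: h(13,68)=(13*31+68)%997=471 h(5,17)=(5*31+17)%997=172 h(53,53)=(53*31+53)%997=699 -> [471, 172, 699]
L2: h(471,172)=(471*31+172)%997=815 h(699,699)=(699*31+699)%997=434 -> [815, 434]
L3: h(815,434)=(815*31+434)%997=774 -> [774]

Answer: 774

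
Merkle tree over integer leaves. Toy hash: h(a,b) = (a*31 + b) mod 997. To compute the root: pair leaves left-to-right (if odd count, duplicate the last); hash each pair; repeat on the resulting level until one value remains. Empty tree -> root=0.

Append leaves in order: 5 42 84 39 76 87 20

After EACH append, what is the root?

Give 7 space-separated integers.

After append 5 (leaves=[5]):
  L0: [5]
  root=5
After append 42 (leaves=[5, 42]):
  L0: [5, 42]
  L1: h(5,42)=(5*31+42)%997=197 -> [197]
  root=197
After append 84 (leaves=[5, 42, 84]):
  L0: [5, 42, 84]
  L1: h(5,42)=(5*31+42)%997=197 h(84,84)=(84*31+84)%997=694 -> [197, 694]
  L2: h(197,694)=(197*31+694)%997=819 -> [819]
  root=819
After append 39 (leaves=[5, 42, 84, 39]):
  L0: [5, 42, 84, 39]
  L1: h(5,42)=(5*31+42)%997=197 h(84,39)=(84*31+39)%997=649 -> [197, 649]
  L2: h(197,649)=(197*31+649)%997=774 -> [774]
  root=774
After append 76 (leaves=[5, 42, 84, 39, 76]):
  L0: [5, 42, 84, 39, 76]
  L1: h(5,42)=(5*31+42)%997=197 h(84,39)=(84*31+39)%997=649 h(76,76)=(76*31+76)%997=438 -> [197, 649, 438]
  L2: h(197,649)=(197*31+649)%997=774 h(438,438)=(438*31+438)%997=58 -> [774, 58]
  L3: h(774,58)=(774*31+58)%997=124 -> [124]
  root=124
After append 87 (leaves=[5, 42, 84, 39, 76, 87]):
  L0: [5, 42, 84, 39, 76, 87]
  L1: h(5,42)=(5*31+42)%997=197 h(84,39)=(84*31+39)%997=649 h(76,87)=(76*31+87)%997=449 -> [197, 649, 449]
  L2: h(197,649)=(197*31+649)%997=774 h(449,449)=(449*31+449)%997=410 -> [774, 410]
  L3: h(774,410)=(774*31+410)%997=476 -> [476]
  root=476
After append 20 (leaves=[5, 42, 84, 39, 76, 87, 20]):
  L0: [5, 42, 84, 39, 76, 87, 20]
  L1: h(5,42)=(5*31+42)%997=197 h(84,39)=(84*31+39)%997=649 h(76,87)=(76*31+87)%997=449 h(20,20)=(20*31+20)%997=640 -> [197, 649, 449, 640]
  L2: h(197,649)=(197*31+649)%997=774 h(449,640)=(449*31+640)%997=601 -> [774, 601]
  L3: h(774,601)=(774*31+601)%997=667 -> [667]
  root=667

Answer: 5 197 819 774 124 476 667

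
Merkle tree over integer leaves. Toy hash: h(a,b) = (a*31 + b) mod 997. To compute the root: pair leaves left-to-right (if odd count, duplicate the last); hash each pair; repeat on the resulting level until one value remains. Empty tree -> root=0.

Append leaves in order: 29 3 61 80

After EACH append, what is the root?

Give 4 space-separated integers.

After append 29 (leaves=[29]):
  L0: [29]
  root=29
After append 3 (leaves=[29, 3]):
  L0: [29, 3]
  L1: h(29,3)=(29*31+3)%997=902 -> [902]
  root=902
After append 61 (leaves=[29, 3, 61]):
  L0: [29, 3, 61]
  L1: h(29,3)=(29*31+3)%997=902 h(61,61)=(61*31+61)%997=955 -> [902, 955]
  L2: h(902,955)=(902*31+955)%997=4 -> [4]
  root=4
After append 80 (leaves=[29, 3, 61, 80]):
  L0: [29, 3, 61, 80]
  L1: h(29,3)=(29*31+3)%997=902 h(61,80)=(61*31+80)%997=974 -> [902, 974]
  L2: h(902,974)=(902*31+974)%997=23 -> [23]
  root=23

Answer: 29 902 4 23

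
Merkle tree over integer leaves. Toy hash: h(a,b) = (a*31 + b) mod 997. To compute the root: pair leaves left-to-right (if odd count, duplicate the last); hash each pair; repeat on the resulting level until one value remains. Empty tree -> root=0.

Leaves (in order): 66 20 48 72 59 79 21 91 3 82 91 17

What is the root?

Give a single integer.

Answer: 464

Derivation:
L0: [66, 20, 48, 72, 59, 79, 21, 91, 3, 82, 91, 17]
L1: h(66,20)=(66*31+20)%997=72 h(48,72)=(48*31+72)%997=563 h(59,79)=(59*31+79)%997=911 h(21,91)=(21*31+91)%997=742 h(3,82)=(3*31+82)%997=175 h(91,17)=(91*31+17)%997=844 -> [72, 563, 911, 742, 175, 844]
L2: h(72,563)=(72*31+563)%997=801 h(911,742)=(911*31+742)%997=70 h(175,844)=(175*31+844)%997=287 -> [801, 70, 287]
L3: h(801,70)=(801*31+70)%997=973 h(287,287)=(287*31+287)%997=211 -> [973, 211]
L4: h(973,211)=(973*31+211)%997=464 -> [464]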